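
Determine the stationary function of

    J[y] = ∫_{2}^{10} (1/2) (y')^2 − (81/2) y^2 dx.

The Lagrangian is L = (1/2) (y')^2 − (81/2) y^2.
Compute ∂L/∂y = -81y, ∂L/∂y' = y'.
The Euler-Lagrange equation d/dx(∂L/∂y') − ∂L/∂y = 0 reduces to
    y'' + 81 y = 0.
Its general solution is
    y(x) = A sin(9x) + B cos(9x),
with A, B fixed by the endpoint conditions.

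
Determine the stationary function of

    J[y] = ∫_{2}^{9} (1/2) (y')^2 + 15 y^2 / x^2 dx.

The Lagrangian is L = (1/2) (y')^2 + 15 y^2 / x^2.
Compute ∂L/∂y = 30y/x^2, ∂L/∂y' = y'.
The Euler-Lagrange equation d/dx(∂L/∂y') − ∂L/∂y = 0 reduces to
    y'' − 30/x^2 · y = 0  (x > 0).
Its general solution is
    y(x) = A x^6 + B x^(-5),
with A, B fixed by the endpoint conditions.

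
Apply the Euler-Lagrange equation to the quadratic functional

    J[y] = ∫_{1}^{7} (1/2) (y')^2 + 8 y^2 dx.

The Lagrangian is L = (1/2) (y')^2 + 8 y^2.
Compute ∂L/∂y = 16y, ∂L/∂y' = y'.
The Euler-Lagrange equation d/dx(∂L/∂y') − ∂L/∂y = 0 reduces to
    y'' − 16 y = 0.
Its general solution is
    y(x) = A e^(4x) + B e^(−4x),
with A, B fixed by the endpoint conditions.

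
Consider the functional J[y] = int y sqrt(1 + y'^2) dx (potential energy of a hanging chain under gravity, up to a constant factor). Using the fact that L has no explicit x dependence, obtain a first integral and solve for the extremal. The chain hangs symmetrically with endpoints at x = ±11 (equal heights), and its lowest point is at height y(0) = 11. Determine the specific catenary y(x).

The Lagrangian L(y, y') = y sqrt(1 + y'^2) has no explicit x dependence, so the Beltrami identity applies:
    L − y' ∂L/∂y' = C.
Compute ∂L/∂y' = y · y' / sqrt(1 + y'^2). Then
    L − y' ∂L/∂y'
    = y sqrt(1 + y'^2) − y · y'^2 / sqrt(1 + y'^2)
    = y (1 + y'^2 − y'^2) / sqrt(1 + y'^2)
    = y / sqrt(1 + y'^2) = C.
Squaring gives y^2 = C^2 (1 + y'^2), i.e.
    y'^2 = y^2 / C^2 − 1.
Separating variables,
    dy / sqrt(y^2 − C^2) = dx / C,
and integrating gives arccosh(y / C) = (x − a)/C, so
    y(x) = C cosh((x − a)/C),
the catenary. The constants C and a are fixed by the two endpoint conditions (and, for the hanging-chain problem, the length constraint selects C).
Now fit the given data. The endpoints x = ±11 are symmetric at equal height, so the catenary is even about its minimum: a = 0 and y(x) = C cosh(x/C). The lowest point is y(0) = C cosh(0) = C, and we are told y(0) = 11, so C = 11. Therefore
    y(x) = 11 cosh(x/11),
and at the endpoints
    y(±11) = 11 cosh(11/11).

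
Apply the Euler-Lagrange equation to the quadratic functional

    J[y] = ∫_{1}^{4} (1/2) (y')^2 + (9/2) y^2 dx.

The Lagrangian is L = (1/2) (y')^2 + (9/2) y^2.
Compute ∂L/∂y = 9y, ∂L/∂y' = y'.
The Euler-Lagrange equation d/dx(∂L/∂y') − ∂L/∂y = 0 reduces to
    y'' − 9 y = 0.
Its general solution is
    y(x) = A e^(3x) + B e^(−3x),
with A, B fixed by the endpoint conditions.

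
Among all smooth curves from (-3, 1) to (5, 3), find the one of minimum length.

Arc-length functional: J[y] = ∫ sqrt(1 + (y')^2) dx.
Lagrangian L = sqrt(1 + (y')^2) has no explicit y dependence, so ∂L/∂y = 0 and the Euler-Lagrange equation gives
    d/dx( y' / sqrt(1 + (y')^2) ) = 0  ⇒  y' / sqrt(1 + (y')^2) = const.
Hence y' is constant, so y(x) is affine.
Fitting the endpoints (-3, 1) and (5, 3):
    slope m = (3 − 1) / (5 − (-3)) = 1/4,
    intercept c = 1 − m·(-3) = 7/4.
Extremal: y(x) = (1/4) x + 7/4.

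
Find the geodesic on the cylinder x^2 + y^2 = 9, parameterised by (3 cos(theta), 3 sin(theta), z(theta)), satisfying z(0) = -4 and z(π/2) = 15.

Parameterise the cylinder of radius R = 3 as
    r(θ) = (3 cos θ, 3 sin θ, z(θ)).
The arc-length element is
    ds = sqrt(9 + (dz/dθ)^2) dθ,
so the Lagrangian is L = sqrt(9 + z'^2).
L depends on z' only, not on z or θ, so ∂L/∂z = 0 and
    ∂L/∂z' = z' / sqrt(9 + z'^2).
The Euler-Lagrange equation gives
    d/dθ( z' / sqrt(9 + z'^2) ) = 0,
so z' is constant. Integrating once:
    z(θ) = a θ + b,
a helix on the cylinder (a straight line when the cylinder is unrolled). The constants a, b are determined by the endpoint conditions.
With endpoint conditions z(0) = -4 and z(π/2) = 15: from z(0) = b we get b = -4, and a·π/2 + -4 = 15 gives a = 38/π, so
    z(θ) = (38/π) θ − 4.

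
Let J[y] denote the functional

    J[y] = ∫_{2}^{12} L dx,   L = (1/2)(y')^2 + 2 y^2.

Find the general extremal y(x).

The Lagrangian is L = (1/2)(y')^2 + 2 y^2.
∂L/∂y = 4y.
∂L/∂y' = y'.
The Euler-Lagrange equation d/dx(∂L/∂y') − ∂L/∂y = 0 becomes:
    y'' - 4 y = 0
General solution: y(x) = A e^(2x) + B e^(-2x), where A and B are arbitrary constants fixed by the endpoint conditions.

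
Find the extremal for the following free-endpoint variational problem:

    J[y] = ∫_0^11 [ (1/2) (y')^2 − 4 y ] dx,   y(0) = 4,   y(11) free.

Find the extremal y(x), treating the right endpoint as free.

The Lagrangian L = (1/2) (y')^2 − 4 y gives
    ∂L/∂y = −4,   ∂L/∂y' = y'.
Euler-Lagrange: d/dx(y') − (−4) = 0, i.e. y'' + 4 = 0, so
    y(x) = −(4/2) x^2 + C1 x + C2.
Fixed left endpoint y(0) = 4 ⇒ C2 = 4.
The right endpoint x = 11 is free, so the natural (transversality) condition is ∂L/∂y' |_{x=11} = 0, i.e. y'(11) = 0.
Compute y'(x) = −4 x + C1, so y'(11) = −44 + C1 = 0 ⇒ C1 = 44.
Therefore the extremal is
    y(x) = −2 x^2 + 44 x + 4.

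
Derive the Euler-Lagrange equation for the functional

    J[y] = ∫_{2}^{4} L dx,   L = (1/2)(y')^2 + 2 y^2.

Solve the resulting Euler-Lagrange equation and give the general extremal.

The Lagrangian is L = (1/2)(y')^2 + 2 y^2.
∂L/∂y = 4y.
∂L/∂y' = y'.
The Euler-Lagrange equation d/dx(∂L/∂y') − ∂L/∂y = 0 becomes:
    y'' - 4 y = 0
General solution: y(x) = A e^(2x) + B e^(-2x), where A and B are arbitrary constants fixed by the endpoint conditions.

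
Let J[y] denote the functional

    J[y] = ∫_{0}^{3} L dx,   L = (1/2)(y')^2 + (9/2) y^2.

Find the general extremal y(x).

The Lagrangian is L = (1/2)(y')^2 + (9/2) y^2.
∂L/∂y = 9y.
∂L/∂y' = y'.
The Euler-Lagrange equation d/dx(∂L/∂y') − ∂L/∂y = 0 becomes:
    y'' - 9 y = 0
General solution: y(x) = A e^(3x) + B e^(-3x), where A and B are arbitrary constants fixed by the endpoint conditions.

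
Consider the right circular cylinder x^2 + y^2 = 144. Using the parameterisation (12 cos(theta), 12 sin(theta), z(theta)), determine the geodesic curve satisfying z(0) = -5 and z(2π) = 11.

Parameterise the cylinder of radius R = 12 as
    r(θ) = (12 cos θ, 12 sin θ, z(θ)).
The arc-length element is
    ds = sqrt(144 + (dz/dθ)^2) dθ,
so the Lagrangian is L = sqrt(144 + z'^2).
L depends on z' only, not on z or θ, so ∂L/∂z = 0 and
    ∂L/∂z' = z' / sqrt(144 + z'^2).
The Euler-Lagrange equation gives
    d/dθ( z' / sqrt(144 + z'^2) ) = 0,
so z' is constant. Integrating once:
    z(θ) = a θ + b,
a helix on the cylinder (a straight line when the cylinder is unrolled). The constants a, b are determined by the endpoint conditions.
With endpoint conditions z(0) = -5 and z(2π) = 11: from z(0) = b we get b = -5, and a·2π + -5 = 11 gives a = 8/π, so
    z(θ) = (8/π) θ − 5.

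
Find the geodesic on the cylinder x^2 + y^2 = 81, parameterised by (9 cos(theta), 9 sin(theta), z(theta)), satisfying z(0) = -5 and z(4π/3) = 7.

Parameterise the cylinder of radius R = 9 as
    r(θ) = (9 cos θ, 9 sin θ, z(θ)).
The arc-length element is
    ds = sqrt(81 + (dz/dθ)^2) dθ,
so the Lagrangian is L = sqrt(81 + z'^2).
L depends on z' only, not on z or θ, so ∂L/∂z = 0 and
    ∂L/∂z' = z' / sqrt(81 + z'^2).
The Euler-Lagrange equation gives
    d/dθ( z' / sqrt(81 + z'^2) ) = 0,
so z' is constant. Integrating once:
    z(θ) = a θ + b,
a helix on the cylinder (a straight line when the cylinder is unrolled). The constants a, b are determined by the endpoint conditions.
With endpoint conditions z(0) = -5 and z(4π/3) = 7: from z(0) = b we get b = -5, and a·4π/3 + -5 = 7 gives a = 9/π, so
    z(θ) = (9/π) θ − 5.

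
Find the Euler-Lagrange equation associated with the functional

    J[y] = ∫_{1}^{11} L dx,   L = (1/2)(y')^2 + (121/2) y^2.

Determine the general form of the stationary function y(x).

The Lagrangian is L = (1/2)(y')^2 + (121/2) y^2.
∂L/∂y = 121y.
∂L/∂y' = y'.
The Euler-Lagrange equation d/dx(∂L/∂y') − ∂L/∂y = 0 becomes:
    y'' - 121 y = 0
General solution: y(x) = A e^(11x) + B e^(-11x), where A and B are arbitrary constants fixed by the endpoint conditions.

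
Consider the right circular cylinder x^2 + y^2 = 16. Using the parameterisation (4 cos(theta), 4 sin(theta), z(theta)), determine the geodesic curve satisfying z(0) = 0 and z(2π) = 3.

Parameterise the cylinder of radius R = 4 as
    r(θ) = (4 cos θ, 4 sin θ, z(θ)).
The arc-length element is
    ds = sqrt(16 + (dz/dθ)^2) dθ,
so the Lagrangian is L = sqrt(16 + z'^2).
L depends on z' only, not on z or θ, so ∂L/∂z = 0 and
    ∂L/∂z' = z' / sqrt(16 + z'^2).
The Euler-Lagrange equation gives
    d/dθ( z' / sqrt(16 + z'^2) ) = 0,
so z' is constant. Integrating once:
    z(θ) = a θ + b,
a helix on the cylinder (a straight line when the cylinder is unrolled). The constants a, b are determined by the endpoint conditions.
With endpoint conditions z(0) = 0 and z(2π) = 3: from z(0) = b we get b = 0, and a·2π + 0 = 3 gives a = 3/(2π), so
    z(θ) = (3/(2π)) θ.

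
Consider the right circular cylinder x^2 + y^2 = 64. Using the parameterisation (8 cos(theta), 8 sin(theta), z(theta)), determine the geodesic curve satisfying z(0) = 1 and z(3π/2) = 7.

Parameterise the cylinder of radius R = 8 as
    r(θ) = (8 cos θ, 8 sin θ, z(θ)).
The arc-length element is
    ds = sqrt(64 + (dz/dθ)^2) dθ,
so the Lagrangian is L = sqrt(64 + z'^2).
L depends on z' only, not on z or θ, so ∂L/∂z = 0 and
    ∂L/∂z' = z' / sqrt(64 + z'^2).
The Euler-Lagrange equation gives
    d/dθ( z' / sqrt(64 + z'^2) ) = 0,
so z' is constant. Integrating once:
    z(θ) = a θ + b,
a helix on the cylinder (a straight line when the cylinder is unrolled). The constants a, b are determined by the endpoint conditions.
With endpoint conditions z(0) = 1 and z(3π/2) = 7: from z(0) = b we get b = 1, and a·3π/2 + 1 = 7 gives a = 4/π, so
    z(θ) = (4/π) θ + 1.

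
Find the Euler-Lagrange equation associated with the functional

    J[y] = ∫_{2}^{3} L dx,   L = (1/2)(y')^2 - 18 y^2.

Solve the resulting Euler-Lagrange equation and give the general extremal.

The Lagrangian is L = (1/2)(y')^2 - 18 y^2.
∂L/∂y = -36y.
∂L/∂y' = y'.
The Euler-Lagrange equation d/dx(∂L/∂y') − ∂L/∂y = 0 becomes:
    y'' + 36 y = 0
General solution: y(x) = A sin(6x) + B cos(6x), where A and B are arbitrary constants fixed by the endpoint conditions.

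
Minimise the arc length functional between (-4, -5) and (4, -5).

Arc-length functional: J[y] = ∫ sqrt(1 + (y')^2) dx.
Lagrangian L = sqrt(1 + (y')^2) has no explicit y dependence, so ∂L/∂y = 0 and the Euler-Lagrange equation gives
    d/dx( y' / sqrt(1 + (y')^2) ) = 0  ⇒  y' / sqrt(1 + (y')^2) = const.
Hence y' is constant, so y(x) is affine.
Fitting the endpoints (-4, -5) and (4, -5):
    slope m = ((-5) − (-5)) / (4 − (-4)) = 0,
    intercept c = (-5) − m·(-4) = -5.
Extremal: y(x) = -5.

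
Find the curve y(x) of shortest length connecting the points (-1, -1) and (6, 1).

Arc-length functional: J[y] = ∫ sqrt(1 + (y')^2) dx.
Lagrangian L = sqrt(1 + (y')^2) has no explicit y dependence, so ∂L/∂y = 0 and the Euler-Lagrange equation gives
    d/dx( y' / sqrt(1 + (y')^2) ) = 0  ⇒  y' / sqrt(1 + (y')^2) = const.
Hence y' is constant, so y(x) is affine.
Fitting the endpoints (-1, -1) and (6, 1):
    slope m = (1 − (-1)) / (6 − (-1)) = 2/7,
    intercept c = (-1) − m·(-1) = -5/7.
Extremal: y(x) = (2/7) x - 5/7.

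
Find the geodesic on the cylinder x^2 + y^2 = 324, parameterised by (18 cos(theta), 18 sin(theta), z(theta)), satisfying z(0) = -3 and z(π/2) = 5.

Parameterise the cylinder of radius R = 18 as
    r(θ) = (18 cos θ, 18 sin θ, z(θ)).
The arc-length element is
    ds = sqrt(324 + (dz/dθ)^2) dθ,
so the Lagrangian is L = sqrt(324 + z'^2).
L depends on z' only, not on z or θ, so ∂L/∂z = 0 and
    ∂L/∂z' = z' / sqrt(324 + z'^2).
The Euler-Lagrange equation gives
    d/dθ( z' / sqrt(324 + z'^2) ) = 0,
so z' is constant. Integrating once:
    z(θ) = a θ + b,
a helix on the cylinder (a straight line when the cylinder is unrolled). The constants a, b are determined by the endpoint conditions.
With endpoint conditions z(0) = -3 and z(π/2) = 5: from z(0) = b we get b = -3, and a·π/2 + -3 = 5 gives a = 16/π, so
    z(θ) = (16/π) θ − 3.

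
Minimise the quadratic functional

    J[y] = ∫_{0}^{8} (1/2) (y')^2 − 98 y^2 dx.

The Lagrangian is L = (1/2) (y')^2 − 98 y^2.
Compute ∂L/∂y = -196y, ∂L/∂y' = y'.
The Euler-Lagrange equation d/dx(∂L/∂y') − ∂L/∂y = 0 reduces to
    y'' + 196 y = 0.
Its general solution is
    y(x) = A sin(14x) + B cos(14x),
with A, B fixed by the endpoint conditions.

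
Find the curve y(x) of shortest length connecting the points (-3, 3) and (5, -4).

Arc-length functional: J[y] = ∫ sqrt(1 + (y')^2) dx.
Lagrangian L = sqrt(1 + (y')^2) has no explicit y dependence, so ∂L/∂y = 0 and the Euler-Lagrange equation gives
    d/dx( y' / sqrt(1 + (y')^2) ) = 0  ⇒  y' / sqrt(1 + (y')^2) = const.
Hence y' is constant, so y(x) is affine.
Fitting the endpoints (-3, 3) and (5, -4):
    slope m = ((-4) − 3) / (5 − (-3)) = -7/8,
    intercept c = 3 − m·(-3) = 3/8.
Extremal: y(x) = (-7/8) x + 3/8.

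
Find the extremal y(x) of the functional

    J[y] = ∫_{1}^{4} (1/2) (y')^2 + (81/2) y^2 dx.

The Lagrangian is L = (1/2) (y')^2 + (81/2) y^2.
Compute ∂L/∂y = 81y, ∂L/∂y' = y'.
The Euler-Lagrange equation d/dx(∂L/∂y') − ∂L/∂y = 0 reduces to
    y'' − 81 y = 0.
Its general solution is
    y(x) = A e^(9x) + B e^(−9x),
with A, B fixed by the endpoint conditions.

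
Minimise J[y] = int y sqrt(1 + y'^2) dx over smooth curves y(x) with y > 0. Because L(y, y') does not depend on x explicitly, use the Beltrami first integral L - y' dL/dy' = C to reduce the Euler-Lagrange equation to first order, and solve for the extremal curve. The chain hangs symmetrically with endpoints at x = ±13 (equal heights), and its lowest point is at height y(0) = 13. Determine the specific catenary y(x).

The Lagrangian L(y, y') = y sqrt(1 + y'^2) has no explicit x dependence, so the Beltrami identity applies:
    L − y' ∂L/∂y' = C.
Compute ∂L/∂y' = y · y' / sqrt(1 + y'^2). Then
    L − y' ∂L/∂y'
    = y sqrt(1 + y'^2) − y · y'^2 / sqrt(1 + y'^2)
    = y (1 + y'^2 − y'^2) / sqrt(1 + y'^2)
    = y / sqrt(1 + y'^2) = C.
Squaring gives y^2 = C^2 (1 + y'^2), i.e.
    y'^2 = y^2 / C^2 − 1.
Separating variables,
    dy / sqrt(y^2 − C^2) = dx / C,
and integrating gives arccosh(y / C) = (x − a)/C, so
    y(x) = C cosh((x − a)/C),
the catenary. The constants C and a are fixed by the two endpoint conditions (and, for the hanging-chain problem, the length constraint selects C).
Now fit the given data. The endpoints x = ±13 are symmetric at equal height, so the catenary is even about its minimum: a = 0 and y(x) = C cosh(x/C). The lowest point is y(0) = C cosh(0) = C, and we are told y(0) = 13, so C = 13. Therefore
    y(x) = 13 cosh(x/13),
and at the endpoints
    y(±13) = 13 cosh(13/13).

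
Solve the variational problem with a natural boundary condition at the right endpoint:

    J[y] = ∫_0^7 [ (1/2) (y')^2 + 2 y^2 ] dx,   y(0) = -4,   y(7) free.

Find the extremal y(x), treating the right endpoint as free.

The Lagrangian L = (1/2) (y')^2 + 2 y^2 gives
    ∂L/∂y = 4 y,   ∂L/∂y' = y'.
Euler-Lagrange: y'' − 4 y = 0.
With k = 2, the general solution is
    y(x) = A cosh(2 x) + B sinh(2 x).
Fixed left endpoint y(0) = -4 ⇒ A = -4.
The right endpoint x = 7 is free, so the natural (transversality) condition is ∂L/∂y' |_{x=7} = 0, i.e. y'(7) = 0.
Compute y'(x) = A k sinh(k x) + B k cosh(k x), so
    y'(7) = A k sinh(k·7) + B k cosh(k·7) = 0
    ⇒ B = −A tanh(k·7) = 4 tanh(2·7).
Therefore the extremal is
    y(x) = −4 cosh(2 x) + 4 tanh(2·7) sinh(2 x).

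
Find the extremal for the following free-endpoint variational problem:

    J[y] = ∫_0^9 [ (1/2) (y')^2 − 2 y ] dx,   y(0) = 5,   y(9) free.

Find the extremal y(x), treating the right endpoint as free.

The Lagrangian L = (1/2) (y')^2 − 2 y gives
    ∂L/∂y = −2,   ∂L/∂y' = y'.
Euler-Lagrange: d/dx(y') − (−2) = 0, i.e. y'' + 2 = 0, so
    y(x) = −(2/2) x^2 + C1 x + C2.
Fixed left endpoint y(0) = 5 ⇒ C2 = 5.
The right endpoint x = 9 is free, so the natural (transversality) condition is ∂L/∂y' |_{x=9} = 0, i.e. y'(9) = 0.
Compute y'(x) = −2 x + C1, so y'(9) = −18 + C1 = 0 ⇒ C1 = 18.
Therefore the extremal is
    y(x) = −x^2 + 18 x + 5.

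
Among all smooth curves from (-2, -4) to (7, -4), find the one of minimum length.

Arc-length functional: J[y] = ∫ sqrt(1 + (y')^2) dx.
Lagrangian L = sqrt(1 + (y')^2) has no explicit y dependence, so ∂L/∂y = 0 and the Euler-Lagrange equation gives
    d/dx( y' / sqrt(1 + (y')^2) ) = 0  ⇒  y' / sqrt(1 + (y')^2) = const.
Hence y' is constant, so y(x) is affine.
Fitting the endpoints (-2, -4) and (7, -4):
    slope m = ((-4) − (-4)) / (7 − (-2)) = 0,
    intercept c = (-4) − m·(-2) = -4.
Extremal: y(x) = -4.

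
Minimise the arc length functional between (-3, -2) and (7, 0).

Arc-length functional: J[y] = ∫ sqrt(1 + (y')^2) dx.
Lagrangian L = sqrt(1 + (y')^2) has no explicit y dependence, so ∂L/∂y = 0 and the Euler-Lagrange equation gives
    d/dx( y' / sqrt(1 + (y')^2) ) = 0  ⇒  y' / sqrt(1 + (y')^2) = const.
Hence y' is constant, so y(x) is affine.
Fitting the endpoints (-3, -2) and (7, 0):
    slope m = (0 − (-2)) / (7 − (-3)) = 1/5,
    intercept c = (-2) − m·(-3) = -7/5.
Extremal: y(x) = (1/5) x - 7/5.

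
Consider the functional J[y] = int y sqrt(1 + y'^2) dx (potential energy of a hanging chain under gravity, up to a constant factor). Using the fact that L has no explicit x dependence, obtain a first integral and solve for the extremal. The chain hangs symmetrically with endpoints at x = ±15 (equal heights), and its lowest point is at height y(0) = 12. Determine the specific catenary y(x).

The Lagrangian L(y, y') = y sqrt(1 + y'^2) has no explicit x dependence, so the Beltrami identity applies:
    L − y' ∂L/∂y' = C.
Compute ∂L/∂y' = y · y' / sqrt(1 + y'^2). Then
    L − y' ∂L/∂y'
    = y sqrt(1 + y'^2) − y · y'^2 / sqrt(1 + y'^2)
    = y (1 + y'^2 − y'^2) / sqrt(1 + y'^2)
    = y / sqrt(1 + y'^2) = C.
Squaring gives y^2 = C^2 (1 + y'^2), i.e.
    y'^2 = y^2 / C^2 − 1.
Separating variables,
    dy / sqrt(y^2 − C^2) = dx / C,
and integrating gives arccosh(y / C) = (x − a)/C, so
    y(x) = C cosh((x − a)/C),
the catenary. The constants C and a are fixed by the two endpoint conditions (and, for the hanging-chain problem, the length constraint selects C).
Now fit the given data. The endpoints x = ±15 are symmetric at equal height, so the catenary is even about its minimum: a = 0 and y(x) = C cosh(x/C). The lowest point is y(0) = C cosh(0) = C, and we are told y(0) = 12, so C = 12. Therefore
    y(x) = 12 cosh(x/12),
and at the endpoints
    y(±15) = 12 cosh(15/12).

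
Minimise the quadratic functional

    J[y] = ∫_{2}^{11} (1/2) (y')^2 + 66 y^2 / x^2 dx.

The Lagrangian is L = (1/2) (y')^2 + 66 y^2 / x^2.
Compute ∂L/∂y = 132y/x^2, ∂L/∂y' = y'.
The Euler-Lagrange equation d/dx(∂L/∂y') − ∂L/∂y = 0 reduces to
    y'' − 132/x^2 · y = 0  (x > 0).
Its general solution is
    y(x) = A x^12 + B x^(-11),
with A, B fixed by the endpoint conditions.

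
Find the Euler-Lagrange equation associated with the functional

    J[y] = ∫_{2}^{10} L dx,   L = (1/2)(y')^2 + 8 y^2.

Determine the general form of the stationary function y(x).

The Lagrangian is L = (1/2)(y')^2 + 8 y^2.
∂L/∂y = 16y.
∂L/∂y' = y'.
The Euler-Lagrange equation d/dx(∂L/∂y') − ∂L/∂y = 0 becomes:
    y'' - 16 y = 0
General solution: y(x) = A e^(4x) + B e^(-4x), where A and B are arbitrary constants fixed by the endpoint conditions.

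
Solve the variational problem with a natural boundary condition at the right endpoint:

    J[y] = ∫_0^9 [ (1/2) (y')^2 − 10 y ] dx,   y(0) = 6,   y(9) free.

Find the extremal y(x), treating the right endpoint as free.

The Lagrangian L = (1/2) (y')^2 − 10 y gives
    ∂L/∂y = −10,   ∂L/∂y' = y'.
Euler-Lagrange: d/dx(y') − (−10) = 0, i.e. y'' + 10 = 0, so
    y(x) = −(10/2) x^2 + C1 x + C2.
Fixed left endpoint y(0) = 6 ⇒ C2 = 6.
The right endpoint x = 9 is free, so the natural (transversality) condition is ∂L/∂y' |_{x=9} = 0, i.e. y'(9) = 0.
Compute y'(x) = −10 x + C1, so y'(9) = −90 + C1 = 0 ⇒ C1 = 90.
Therefore the extremal is
    y(x) = −5 x^2 + 90 x + 6.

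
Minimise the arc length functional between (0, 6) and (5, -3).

Arc-length functional: J[y] = ∫ sqrt(1 + (y')^2) dx.
Lagrangian L = sqrt(1 + (y')^2) has no explicit y dependence, so ∂L/∂y = 0 and the Euler-Lagrange equation gives
    d/dx( y' / sqrt(1 + (y')^2) ) = 0  ⇒  y' / sqrt(1 + (y')^2) = const.
Hence y' is constant, so y(x) is affine.
Fitting the endpoints (0, 6) and (5, -3):
    slope m = ((-3) − 6) / (5 − 0) = -9/5,
    intercept c = 6 − m·0 = 6.
Extremal: y(x) = (-9/5) x + 6.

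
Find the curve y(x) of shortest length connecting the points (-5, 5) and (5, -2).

Arc-length functional: J[y] = ∫ sqrt(1 + (y')^2) dx.
Lagrangian L = sqrt(1 + (y')^2) has no explicit y dependence, so ∂L/∂y = 0 and the Euler-Lagrange equation gives
    d/dx( y' / sqrt(1 + (y')^2) ) = 0  ⇒  y' / sqrt(1 + (y')^2) = const.
Hence y' is constant, so y(x) is affine.
Fitting the endpoints (-5, 5) and (5, -2):
    slope m = ((-2) − 5) / (5 − (-5)) = -7/10,
    intercept c = 5 − m·(-5) = 3/2.
Extremal: y(x) = (-7/10) x + 3/2.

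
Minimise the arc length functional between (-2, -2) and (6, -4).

Arc-length functional: J[y] = ∫ sqrt(1 + (y')^2) dx.
Lagrangian L = sqrt(1 + (y')^2) has no explicit y dependence, so ∂L/∂y = 0 and the Euler-Lagrange equation gives
    d/dx( y' / sqrt(1 + (y')^2) ) = 0  ⇒  y' / sqrt(1 + (y')^2) = const.
Hence y' is constant, so y(x) is affine.
Fitting the endpoints (-2, -2) and (6, -4):
    slope m = ((-4) − (-2)) / (6 − (-2)) = -1/4,
    intercept c = (-2) − m·(-2) = -5/2.
Extremal: y(x) = (-1/4) x - 5/2.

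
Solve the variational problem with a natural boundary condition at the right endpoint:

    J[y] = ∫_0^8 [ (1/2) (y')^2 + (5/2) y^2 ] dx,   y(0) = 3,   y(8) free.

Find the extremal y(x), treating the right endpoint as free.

The Lagrangian L = (1/2) (y')^2 + (5/2) y^2 gives
    ∂L/∂y = 5 y,   ∂L/∂y' = y'.
Euler-Lagrange: y'' − 5 y = 0.
With k = sqrt(5), the general solution is
    y(x) = A cosh(sqrt(5) x) + B sinh(sqrt(5) x).
Fixed left endpoint y(0) = 3 ⇒ A = 3.
The right endpoint x = 8 is free, so the natural (transversality) condition is ∂L/∂y' |_{x=8} = 0, i.e. y'(8) = 0.
Compute y'(x) = A k sinh(k x) + B k cosh(k x), so
    y'(8) = A k sinh(k·8) + B k cosh(k·8) = 0
    ⇒ B = −A tanh(k·8) = − 3 tanh(sqrt(5)·8).
Therefore the extremal is
    y(x) = 3 cosh(sqrt(5) x) − 3 tanh(sqrt(5)·8) sinh(sqrt(5) x).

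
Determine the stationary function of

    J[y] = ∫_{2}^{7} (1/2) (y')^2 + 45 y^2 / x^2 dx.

The Lagrangian is L = (1/2) (y')^2 + 45 y^2 / x^2.
Compute ∂L/∂y = 90y/x^2, ∂L/∂y' = y'.
The Euler-Lagrange equation d/dx(∂L/∂y') − ∂L/∂y = 0 reduces to
    y'' − 90/x^2 · y = 0  (x > 0).
Its general solution is
    y(x) = A x^10 + B x^(-9),
with A, B fixed by the endpoint conditions.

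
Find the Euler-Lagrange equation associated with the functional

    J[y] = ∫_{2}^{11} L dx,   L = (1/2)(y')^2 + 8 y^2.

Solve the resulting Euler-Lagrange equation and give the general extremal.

The Lagrangian is L = (1/2)(y')^2 + 8 y^2.
∂L/∂y = 16y.
∂L/∂y' = y'.
The Euler-Lagrange equation d/dx(∂L/∂y') − ∂L/∂y = 0 becomes:
    y'' - 16 y = 0
General solution: y(x) = A e^(4x) + B e^(-4x), where A and B are arbitrary constants fixed by the endpoint conditions.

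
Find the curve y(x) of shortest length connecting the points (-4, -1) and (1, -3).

Arc-length functional: J[y] = ∫ sqrt(1 + (y')^2) dx.
Lagrangian L = sqrt(1 + (y')^2) has no explicit y dependence, so ∂L/∂y = 0 and the Euler-Lagrange equation gives
    d/dx( y' / sqrt(1 + (y')^2) ) = 0  ⇒  y' / sqrt(1 + (y')^2) = const.
Hence y' is constant, so y(x) is affine.
Fitting the endpoints (-4, -1) and (1, -3):
    slope m = ((-3) − (-1)) / (1 − (-4)) = -2/5,
    intercept c = (-1) − m·(-4) = -13/5.
Extremal: y(x) = (-2/5) x - 13/5.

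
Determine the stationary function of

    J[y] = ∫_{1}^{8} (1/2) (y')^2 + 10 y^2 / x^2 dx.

The Lagrangian is L = (1/2) (y')^2 + 10 y^2 / x^2.
Compute ∂L/∂y = 20y/x^2, ∂L/∂y' = y'.
The Euler-Lagrange equation d/dx(∂L/∂y') − ∂L/∂y = 0 reduces to
    y'' − 20/x^2 · y = 0  (x > 0).
Its general solution is
    y(x) = A x^5 + B x^(-4),
with A, B fixed by the endpoint conditions.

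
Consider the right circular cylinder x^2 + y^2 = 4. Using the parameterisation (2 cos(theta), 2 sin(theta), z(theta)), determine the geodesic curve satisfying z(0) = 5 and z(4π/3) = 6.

Parameterise the cylinder of radius R = 2 as
    r(θ) = (2 cos θ, 2 sin θ, z(θ)).
The arc-length element is
    ds = sqrt(4 + (dz/dθ)^2) dθ,
so the Lagrangian is L = sqrt(4 + z'^2).
L depends on z' only, not on z or θ, so ∂L/∂z = 0 and
    ∂L/∂z' = z' / sqrt(4 + z'^2).
The Euler-Lagrange equation gives
    d/dθ( z' / sqrt(4 + z'^2) ) = 0,
so z' is constant. Integrating once:
    z(θ) = a θ + b,
a helix on the cylinder (a straight line when the cylinder is unrolled). The constants a, b are determined by the endpoint conditions.
With endpoint conditions z(0) = 5 and z(4π/3) = 6: from z(0) = b we get b = 5, and a·4π/3 + 5 = 6 gives a = 3/(4π), so
    z(θ) = (3/(4π)) θ + 5.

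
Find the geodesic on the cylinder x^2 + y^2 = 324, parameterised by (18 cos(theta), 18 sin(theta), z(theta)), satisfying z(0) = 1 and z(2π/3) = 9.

Parameterise the cylinder of radius R = 18 as
    r(θ) = (18 cos θ, 18 sin θ, z(θ)).
The arc-length element is
    ds = sqrt(324 + (dz/dθ)^2) dθ,
so the Lagrangian is L = sqrt(324 + z'^2).
L depends on z' only, not on z or θ, so ∂L/∂z = 0 and
    ∂L/∂z' = z' / sqrt(324 + z'^2).
The Euler-Lagrange equation gives
    d/dθ( z' / sqrt(324 + z'^2) ) = 0,
so z' is constant. Integrating once:
    z(θ) = a θ + b,
a helix on the cylinder (a straight line when the cylinder is unrolled). The constants a, b are determined by the endpoint conditions.
With endpoint conditions z(0) = 1 and z(2π/3) = 9: from z(0) = b we get b = 1, and a·2π/3 + 1 = 9 gives a = 12/π, so
    z(θ) = (12/π) θ + 1.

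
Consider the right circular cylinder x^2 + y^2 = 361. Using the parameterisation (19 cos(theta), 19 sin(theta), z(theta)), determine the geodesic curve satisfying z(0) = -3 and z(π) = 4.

Parameterise the cylinder of radius R = 19 as
    r(θ) = (19 cos θ, 19 sin θ, z(θ)).
The arc-length element is
    ds = sqrt(361 + (dz/dθ)^2) dθ,
so the Lagrangian is L = sqrt(361 + z'^2).
L depends on z' only, not on z or θ, so ∂L/∂z = 0 and
    ∂L/∂z' = z' / sqrt(361 + z'^2).
The Euler-Lagrange equation gives
    d/dθ( z' / sqrt(361 + z'^2) ) = 0,
so z' is constant. Integrating once:
    z(θ) = a θ + b,
a helix on the cylinder (a straight line when the cylinder is unrolled). The constants a, b are determined by the endpoint conditions.
With endpoint conditions z(0) = -3 and z(π) = 4: from z(0) = b we get b = -3, and a·π + -3 = 4 gives a = 7/π, so
    z(θ) = (7/π) θ − 3.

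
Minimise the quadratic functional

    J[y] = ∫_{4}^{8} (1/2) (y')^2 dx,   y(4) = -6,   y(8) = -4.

The Lagrangian is L = (1/2) (y')^2.
Compute ∂L/∂y = 0, ∂L/∂y' = y'.
The Euler-Lagrange equation d/dx(∂L/∂y') − ∂L/∂y = 0 reduces to
    y'' = 0.
Its general solution is
    y(x) = A x + B,
with A, B fixed by the endpoint conditions.
Applying the endpoint conditions y(4) = -6 and y(8) = -4: solve A·4 + B = -6 and A·8 + B = -4. Subtracting gives A(8 − 4) = -4 − -6, so A = 1/2, and B = -6 − A·4 = -8. Therefore
    y(x) = (1/2) x - 8.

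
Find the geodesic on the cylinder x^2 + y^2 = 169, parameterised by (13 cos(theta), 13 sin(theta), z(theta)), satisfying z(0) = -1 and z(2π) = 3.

Parameterise the cylinder of radius R = 13 as
    r(θ) = (13 cos θ, 13 sin θ, z(θ)).
The arc-length element is
    ds = sqrt(169 + (dz/dθ)^2) dθ,
so the Lagrangian is L = sqrt(169 + z'^2).
L depends on z' only, not on z or θ, so ∂L/∂z = 0 and
    ∂L/∂z' = z' / sqrt(169 + z'^2).
The Euler-Lagrange equation gives
    d/dθ( z' / sqrt(169 + z'^2) ) = 0,
so z' is constant. Integrating once:
    z(θ) = a θ + b,
a helix on the cylinder (a straight line when the cylinder is unrolled). The constants a, b are determined by the endpoint conditions.
With endpoint conditions z(0) = -1 and z(2π) = 3: from z(0) = b we get b = -1, and a·2π + -1 = 3 gives a = 2/π, so
    z(θ) = (2/π) θ − 1.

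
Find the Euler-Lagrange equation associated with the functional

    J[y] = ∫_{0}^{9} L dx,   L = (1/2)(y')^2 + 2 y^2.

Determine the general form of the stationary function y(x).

The Lagrangian is L = (1/2)(y')^2 + 2 y^2.
∂L/∂y = 4y.
∂L/∂y' = y'.
The Euler-Lagrange equation d/dx(∂L/∂y') − ∂L/∂y = 0 becomes:
    y'' - 4 y = 0
General solution: y(x) = A e^(2x) + B e^(-2x), where A and B are arbitrary constants fixed by the endpoint conditions.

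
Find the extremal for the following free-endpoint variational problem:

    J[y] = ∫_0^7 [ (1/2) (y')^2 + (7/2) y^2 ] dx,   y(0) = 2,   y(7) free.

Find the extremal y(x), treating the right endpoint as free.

The Lagrangian L = (1/2) (y')^2 + (7/2) y^2 gives
    ∂L/∂y = 7 y,   ∂L/∂y' = y'.
Euler-Lagrange: y'' − 7 y = 0.
With k = sqrt(7), the general solution is
    y(x) = A cosh(sqrt(7) x) + B sinh(sqrt(7) x).
Fixed left endpoint y(0) = 2 ⇒ A = 2.
The right endpoint x = 7 is free, so the natural (transversality) condition is ∂L/∂y' |_{x=7} = 0, i.e. y'(7) = 0.
Compute y'(x) = A k sinh(k x) + B k cosh(k x), so
    y'(7) = A k sinh(k·7) + B k cosh(k·7) = 0
    ⇒ B = −A tanh(k·7) = − 2 tanh(sqrt(7)·7).
Therefore the extremal is
    y(x) = 2 cosh(sqrt(7) x) − 2 tanh(sqrt(7)·7) sinh(sqrt(7) x).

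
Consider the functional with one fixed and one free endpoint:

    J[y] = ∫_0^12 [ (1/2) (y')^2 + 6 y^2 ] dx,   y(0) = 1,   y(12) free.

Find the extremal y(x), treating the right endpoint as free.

The Lagrangian L = (1/2) (y')^2 + 6 y^2 gives
    ∂L/∂y = 12 y,   ∂L/∂y' = y'.
Euler-Lagrange: y'' − 12 y = 0.
With k = sqrt(12), the general solution is
    y(x) = A cosh(sqrt(12) x) + B sinh(sqrt(12) x).
Fixed left endpoint y(0) = 1 ⇒ A = 1.
The right endpoint x = 12 is free, so the natural (transversality) condition is ∂L/∂y' |_{x=12} = 0, i.e. y'(12) = 0.
Compute y'(x) = A k sinh(k x) + B k cosh(k x), so
    y'(12) = A k sinh(k·12) + B k cosh(k·12) = 0
    ⇒ B = −A tanh(k·12) = − tanh(sqrt(12)·12).
Therefore the extremal is
    y(x) = cosh(sqrt(12) x) − tanh(sqrt(12)·12) sinh(sqrt(12) x).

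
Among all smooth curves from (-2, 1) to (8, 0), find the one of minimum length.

Arc-length functional: J[y] = ∫ sqrt(1 + (y')^2) dx.
Lagrangian L = sqrt(1 + (y')^2) has no explicit y dependence, so ∂L/∂y = 0 and the Euler-Lagrange equation gives
    d/dx( y' / sqrt(1 + (y')^2) ) = 0  ⇒  y' / sqrt(1 + (y')^2) = const.
Hence y' is constant, so y(x) is affine.
Fitting the endpoints (-2, 1) and (8, 0):
    slope m = (0 − 1) / (8 − (-2)) = -1/10,
    intercept c = 1 − m·(-2) = 4/5.
Extremal: y(x) = (-1/10) x + 4/5.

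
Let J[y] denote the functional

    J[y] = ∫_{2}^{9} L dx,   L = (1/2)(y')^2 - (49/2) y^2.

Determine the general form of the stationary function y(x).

The Lagrangian is L = (1/2)(y')^2 - (49/2) y^2.
∂L/∂y = -49y.
∂L/∂y' = y'.
The Euler-Lagrange equation d/dx(∂L/∂y') − ∂L/∂y = 0 becomes:
    y'' + 49 y = 0
General solution: y(x) = A sin(7x) + B cos(7x), where A and B are arbitrary constants fixed by the endpoint conditions.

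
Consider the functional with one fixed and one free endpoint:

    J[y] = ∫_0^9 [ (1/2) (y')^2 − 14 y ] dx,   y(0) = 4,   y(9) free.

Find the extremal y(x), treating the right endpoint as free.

The Lagrangian L = (1/2) (y')^2 − 14 y gives
    ∂L/∂y = −14,   ∂L/∂y' = y'.
Euler-Lagrange: d/dx(y') − (−14) = 0, i.e. y'' + 14 = 0, so
    y(x) = −(14/2) x^2 + C1 x + C2.
Fixed left endpoint y(0) = 4 ⇒ C2 = 4.
The right endpoint x = 9 is free, so the natural (transversality) condition is ∂L/∂y' |_{x=9} = 0, i.e. y'(9) = 0.
Compute y'(x) = −14 x + C1, so y'(9) = −126 + C1 = 0 ⇒ C1 = 126.
Therefore the extremal is
    y(x) = −7 x^2 + 126 x + 4.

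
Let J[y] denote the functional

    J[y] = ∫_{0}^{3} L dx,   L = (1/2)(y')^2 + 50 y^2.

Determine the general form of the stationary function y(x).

The Lagrangian is L = (1/2)(y')^2 + 50 y^2.
∂L/∂y = 100y.
∂L/∂y' = y'.
The Euler-Lagrange equation d/dx(∂L/∂y') − ∂L/∂y = 0 becomes:
    y'' - 100 y = 0
General solution: y(x) = A e^(10x) + B e^(-10x), where A and B are arbitrary constants fixed by the endpoint conditions.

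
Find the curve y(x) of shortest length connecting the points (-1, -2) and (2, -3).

Arc-length functional: J[y] = ∫ sqrt(1 + (y')^2) dx.
Lagrangian L = sqrt(1 + (y')^2) has no explicit y dependence, so ∂L/∂y = 0 and the Euler-Lagrange equation gives
    d/dx( y' / sqrt(1 + (y')^2) ) = 0  ⇒  y' / sqrt(1 + (y')^2) = const.
Hence y' is constant, so y(x) is affine.
Fitting the endpoints (-1, -2) and (2, -3):
    slope m = ((-3) − (-2)) / (2 − (-1)) = -1/3,
    intercept c = (-2) − m·(-1) = -7/3.
Extremal: y(x) = (-1/3) x - 7/3.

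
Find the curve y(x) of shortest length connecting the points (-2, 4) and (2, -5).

Arc-length functional: J[y] = ∫ sqrt(1 + (y')^2) dx.
Lagrangian L = sqrt(1 + (y')^2) has no explicit y dependence, so ∂L/∂y = 0 and the Euler-Lagrange equation gives
    d/dx( y' / sqrt(1 + (y')^2) ) = 0  ⇒  y' / sqrt(1 + (y')^2) = const.
Hence y' is constant, so y(x) is affine.
Fitting the endpoints (-2, 4) and (2, -5):
    slope m = ((-5) − 4) / (2 − (-2)) = -9/4,
    intercept c = 4 − m·(-2) = -1/2.
Extremal: y(x) = (-9/4) x - 1/2.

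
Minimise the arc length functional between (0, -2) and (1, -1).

Arc-length functional: J[y] = ∫ sqrt(1 + (y')^2) dx.
Lagrangian L = sqrt(1 + (y')^2) has no explicit y dependence, so ∂L/∂y = 0 and the Euler-Lagrange equation gives
    d/dx( y' / sqrt(1 + (y')^2) ) = 0  ⇒  y' / sqrt(1 + (y')^2) = const.
Hence y' is constant, so y(x) is affine.
Fitting the endpoints (0, -2) and (1, -1):
    slope m = ((-1) − (-2)) / (1 − 0) = 1,
    intercept c = (-2) − m·0 = -2.
Extremal: y(x) = x - 2.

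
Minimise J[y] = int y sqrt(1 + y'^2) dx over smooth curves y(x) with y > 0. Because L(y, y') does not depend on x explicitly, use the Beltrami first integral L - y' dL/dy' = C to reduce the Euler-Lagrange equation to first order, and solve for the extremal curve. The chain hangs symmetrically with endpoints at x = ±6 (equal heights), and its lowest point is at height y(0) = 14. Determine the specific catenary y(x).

The Lagrangian L(y, y') = y sqrt(1 + y'^2) has no explicit x dependence, so the Beltrami identity applies:
    L − y' ∂L/∂y' = C.
Compute ∂L/∂y' = y · y' / sqrt(1 + y'^2). Then
    L − y' ∂L/∂y'
    = y sqrt(1 + y'^2) − y · y'^2 / sqrt(1 + y'^2)
    = y (1 + y'^2 − y'^2) / sqrt(1 + y'^2)
    = y / sqrt(1 + y'^2) = C.
Squaring gives y^2 = C^2 (1 + y'^2), i.e.
    y'^2 = y^2 / C^2 − 1.
Separating variables,
    dy / sqrt(y^2 − C^2) = dx / C,
and integrating gives arccosh(y / C) = (x − a)/C, so
    y(x) = C cosh((x − a)/C),
the catenary. The constants C and a are fixed by the two endpoint conditions (and, for the hanging-chain problem, the length constraint selects C).
Now fit the given data. The endpoints x = ±6 are symmetric at equal height, so the catenary is even about its minimum: a = 0 and y(x) = C cosh(x/C). The lowest point is y(0) = C cosh(0) = C, and we are told y(0) = 14, so C = 14. Therefore
    y(x) = 14 cosh(x/14),
and at the endpoints
    y(±6) = 14 cosh(6/14).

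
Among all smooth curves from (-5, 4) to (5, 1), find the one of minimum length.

Arc-length functional: J[y] = ∫ sqrt(1 + (y')^2) dx.
Lagrangian L = sqrt(1 + (y')^2) has no explicit y dependence, so ∂L/∂y = 0 and the Euler-Lagrange equation gives
    d/dx( y' / sqrt(1 + (y')^2) ) = 0  ⇒  y' / sqrt(1 + (y')^2) = const.
Hence y' is constant, so y(x) is affine.
Fitting the endpoints (-5, 4) and (5, 1):
    slope m = (1 − 4) / (5 − (-5)) = -3/10,
    intercept c = 4 − m·(-5) = 5/2.
Extremal: y(x) = (-3/10) x + 5/2.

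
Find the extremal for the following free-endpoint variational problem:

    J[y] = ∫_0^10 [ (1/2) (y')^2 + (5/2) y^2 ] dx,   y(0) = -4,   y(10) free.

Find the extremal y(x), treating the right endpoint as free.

The Lagrangian L = (1/2) (y')^2 + (5/2) y^2 gives
    ∂L/∂y = 5 y,   ∂L/∂y' = y'.
Euler-Lagrange: y'' − 5 y = 0.
With k = sqrt(5), the general solution is
    y(x) = A cosh(sqrt(5) x) + B sinh(sqrt(5) x).
Fixed left endpoint y(0) = -4 ⇒ A = -4.
The right endpoint x = 10 is free, so the natural (transversality) condition is ∂L/∂y' |_{x=10} = 0, i.e. y'(10) = 0.
Compute y'(x) = A k sinh(k x) + B k cosh(k x), so
    y'(10) = A k sinh(k·10) + B k cosh(k·10) = 0
    ⇒ B = −A tanh(k·10) = 4 tanh(sqrt(5)·10).
Therefore the extremal is
    y(x) = −4 cosh(sqrt(5) x) + 4 tanh(sqrt(5)·10) sinh(sqrt(5) x).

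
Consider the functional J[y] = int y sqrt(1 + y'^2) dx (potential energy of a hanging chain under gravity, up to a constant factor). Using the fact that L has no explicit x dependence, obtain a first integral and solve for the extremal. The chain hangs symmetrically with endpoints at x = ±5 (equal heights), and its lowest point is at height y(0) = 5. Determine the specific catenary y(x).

The Lagrangian L(y, y') = y sqrt(1 + y'^2) has no explicit x dependence, so the Beltrami identity applies:
    L − y' ∂L/∂y' = C.
Compute ∂L/∂y' = y · y' / sqrt(1 + y'^2). Then
    L − y' ∂L/∂y'
    = y sqrt(1 + y'^2) − y · y'^2 / sqrt(1 + y'^2)
    = y (1 + y'^2 − y'^2) / sqrt(1 + y'^2)
    = y / sqrt(1 + y'^2) = C.
Squaring gives y^2 = C^2 (1 + y'^2), i.e.
    y'^2 = y^2 / C^2 − 1.
Separating variables,
    dy / sqrt(y^2 − C^2) = dx / C,
and integrating gives arccosh(y / C) = (x − a)/C, so
    y(x) = C cosh((x − a)/C),
the catenary. The constants C and a are fixed by the two endpoint conditions (and, for the hanging-chain problem, the length constraint selects C).
Now fit the given data. The endpoints x = ±5 are symmetric at equal height, so the catenary is even about its minimum: a = 0 and y(x) = C cosh(x/C). The lowest point is y(0) = C cosh(0) = C, and we are told y(0) = 5, so C = 5. Therefore
    y(x) = 5 cosh(x/5),
and at the endpoints
    y(±5) = 5 cosh(5/5).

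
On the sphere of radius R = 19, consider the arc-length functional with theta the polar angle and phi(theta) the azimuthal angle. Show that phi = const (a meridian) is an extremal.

On the sphere of radius R = 19 with spherical coordinates (θ, φ), the induced metric is
    ds^2 = 361(dθ^2 + sin^2(θ) dφ^2).
Using θ as the parameter, the arc-length functional becomes
    J[φ] = ∫ 19 sqrt(1 + sin^2(θ) (dφ/dθ)^2) dθ.
So L = 19 sqrt(1 + sin^2(θ) φ'^2). Compute
    ∂L/∂φ = 0  (L has no explicit φ dependence),
    ∂L/∂φ' = 19 sin^2(θ) φ' / sqrt(1 + sin^2(θ) φ'^2).
For the candidate φ(θ) = c (constant), φ' = 0, so ∂L/∂φ' evaluated along the candidate vanishes, and ∂L/∂φ is identically zero. Hence
    d/dθ(∂L/∂φ') − ∂L/∂φ = 0
is satisfied. Therefore meridians φ = const are extremals of arc length — they are geodesics on the sphere.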